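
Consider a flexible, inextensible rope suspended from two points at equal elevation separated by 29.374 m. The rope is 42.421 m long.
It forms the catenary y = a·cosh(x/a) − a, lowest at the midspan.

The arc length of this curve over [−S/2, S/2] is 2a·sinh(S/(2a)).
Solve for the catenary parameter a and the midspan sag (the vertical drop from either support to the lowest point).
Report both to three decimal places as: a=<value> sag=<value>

seed: a₀ = √(S³/(24(L−S))) = √(29.374³/(24·13.047)) = 8.996709
iter 1: u=1.632486  f(a)=+1.853e+00  f'(a)=-3.751e+00  a ← 8.996709 − (+1.853e+00/-3.751e+00) = 9.490759
iter 2: u=1.547505  f(a)=+1.636e-01  f'(a)=-3.115e+00  a ← 9.490759 − (+1.636e-01/-3.115e+00) = 9.543273
iter 3: u=1.538990  f(a)=+1.548e-03  f'(a)=-3.056e+00  a ← 9.543273 − (+1.548e-03/-3.056e+00) = 9.543779
iter 4: u=1.538908  f(a)=+1.414e-07  f'(a)=-3.056e+00  a ← 9.543779 − (+1.414e-07/-3.056e+00) = 9.543779
iter 5: u=1.538908  f(a)=+1.421e-14  f'(a)=-3.056e+00  a ← 9.543779 − (+1.421e-14/-3.056e+00) = 9.543779
converged: |Δa| < 1e-12 after 5 iterations
sag = a·(cosh(S/(2a)) − 1) = 9.543779·(cosh(1.538908) − 1) = 13.714962
T_max/T_min = cosh(S/(2a)) = 2.437058

a=9.544 sag=13.715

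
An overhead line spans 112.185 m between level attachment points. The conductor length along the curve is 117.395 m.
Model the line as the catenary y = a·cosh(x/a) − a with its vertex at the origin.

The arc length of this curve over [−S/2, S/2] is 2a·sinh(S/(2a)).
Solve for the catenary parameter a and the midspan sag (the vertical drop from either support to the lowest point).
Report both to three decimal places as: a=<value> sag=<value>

seed: a₀ = √(S³/(24(L−S))) = √(112.185³/(24·5.210)) = 106.261932
iter 1: u=0.527870  f(a)=+7.307e-02  f'(a)=-1.008e-01  a ← 106.261932 − (+7.307e-02/-1.008e-01) = 106.986703
iter 2: u=0.524294  f(a)=+7.543e-04  f'(a)=-9.875e-02  a ← 106.986703 − (+7.543e-04/-9.875e-02) = 106.994342
iter 3: u=0.524257  f(a)=+8.225e-08  f'(a)=-9.873e-02  a ← 106.994342 − (+8.225e-08/-9.873e-02) = 106.994343
iter 4: u=0.524257  f(a)=+1.421e-14  f'(a)=-9.873e-02  a ← 106.994343 − (+1.421e-14/-9.873e-02) = 106.994343
converged: |Δa| < 1e-12 after 4 iterations
sag = a·(cosh(S/(2a)) − 1) = 106.994343·(cosh(0.524257) − 1) = 15.043298
T_max/T_min = cosh(S/(2a)) = 1.140599

a=106.994 sag=15.043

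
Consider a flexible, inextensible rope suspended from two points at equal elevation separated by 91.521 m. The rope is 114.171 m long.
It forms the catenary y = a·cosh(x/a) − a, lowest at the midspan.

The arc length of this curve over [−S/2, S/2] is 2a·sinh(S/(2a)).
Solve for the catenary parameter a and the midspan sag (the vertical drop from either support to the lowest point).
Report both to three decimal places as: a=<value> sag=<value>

a=38.874 sag=30.191

seed: a₀ = √(S³/(24(L−S))) = √(91.521³/(24·22.650)) = 37.552721
iter 1: u=1.218567  f(a)=+1.742e+00  f'(a)=-1.395e+00  a ← 37.552721 − (+1.742e+00/-1.395e+00) = 38.801546
iter 2: u=1.179347  f(a)=+9.069e-02  f'(a)=-1.253e+00  a ← 38.801546 − (+9.069e-02/-1.253e+00) = 38.873901
iter 3: u=1.177152  f(a)=+2.755e-04  f'(a)=-1.246e+00  a ← 38.873901 − (+2.755e-04/-1.246e+00) = 38.874122
iter 4: u=1.177146  f(a)=+2.561e-09  f'(a)=-1.246e+00  a ← 38.874122 − (+2.561e-09/-1.246e+00) = 38.874122
iter 5: u=1.177146  f(a)=-1.421e-14  f'(a)=-1.246e+00  a ← 38.874122 − (-1.421e-14/-1.246e+00) = 38.874122
converged: |Δa| < 1e-12 after 5 iterations
sag = a·(cosh(S/(2a)) − 1) = 38.874122·(cosh(1.177146) − 1) = 30.190715
T_max/T_min = cosh(S/(2a)) = 1.776628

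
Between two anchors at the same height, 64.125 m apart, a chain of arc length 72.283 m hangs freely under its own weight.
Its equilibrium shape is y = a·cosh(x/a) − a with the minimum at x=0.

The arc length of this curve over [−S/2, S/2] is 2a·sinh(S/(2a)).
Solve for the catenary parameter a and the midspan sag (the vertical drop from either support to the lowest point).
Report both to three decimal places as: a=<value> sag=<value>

seed: a₀ = √(S³/(24(L−S))) = √(64.125³/(24·8.158)) = 36.698101
iter 1: u=0.873683  f(a)=+3.171e-01  f'(a)=-4.795e-01  a ← 36.698101 − (+3.171e-01/-4.795e-01) = 37.359402
iter 2: u=0.858218  f(a)=+8.774e-03  f'(a)=-4.533e-01  a ← 37.359402 − (+8.774e-03/-4.533e-01) = 37.378758
iter 3: u=0.857773  f(a)=+7.141e-06  f'(a)=-4.525e-01  a ← 37.378758 − (+7.141e-06/-4.525e-01) = 37.378774
iter 4: u=0.857773  f(a)=+4.761e-12  f'(a)=-4.525e-01  a ← 37.378774 − (+4.761e-12/-4.525e-01) = 37.378774
converged: |Δa| < 1e-12 after 4 iterations
sag = a·(cosh(S/(2a)) − 1) = 37.378774·(cosh(0.857773) − 1) = 14.615271
T_max/T_min = cosh(S/(2a)) = 1.391005

a=37.379 sag=14.615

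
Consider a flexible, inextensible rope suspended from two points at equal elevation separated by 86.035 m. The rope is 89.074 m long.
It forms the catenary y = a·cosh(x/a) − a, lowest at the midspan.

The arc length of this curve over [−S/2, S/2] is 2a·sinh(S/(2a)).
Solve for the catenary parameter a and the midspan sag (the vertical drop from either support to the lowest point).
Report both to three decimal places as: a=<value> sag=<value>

a=93.933 sag=10.023

seed: a₀ = √(S³/(24(L−S))) = √(86.035³/(24·3.039)) = 93.441924
iter 1: u=0.460366  f(a)=+3.237e-02  f'(a)=-6.643e-02  a ← 93.441924 − (+3.237e-02/-6.643e-02) = 93.929121
iter 2: u=0.457978  f(a)=+2.549e-04  f'(a)=-6.539e-02  a ← 93.929121 − (+2.549e-04/-6.539e-02) = 93.933019
iter 3: u=0.457959  f(a)=+1.609e-08  f'(a)=-6.538e-02  a ← 93.933019 − (+1.609e-08/-6.538e-02) = 93.933019
iter 4: u=0.457959  f(a)=+0.000e+00  f'(a)=-6.538e-02  a ← 93.933019 − (+0.000e+00/-6.538e-02) = 93.933019
converged: |Δa| < 1e-12 after 4 iterations
sag = a·(cosh(S/(2a)) − 1) = 93.933019·(cosh(0.457959) − 1) = 10.023493
T_max/T_min = cosh(S/(2a)) = 1.106709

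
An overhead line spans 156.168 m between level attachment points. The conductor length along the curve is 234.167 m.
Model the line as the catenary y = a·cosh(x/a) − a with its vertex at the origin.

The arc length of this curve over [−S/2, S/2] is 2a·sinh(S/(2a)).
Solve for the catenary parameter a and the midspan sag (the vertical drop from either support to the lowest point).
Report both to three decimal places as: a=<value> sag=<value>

a=48.160 sag=78.442

seed: a₀ = √(S³/(24(L−S))) = √(156.168³/(24·77.999)) = 45.106376
iter 1: u=1.731108  f(a)=+1.256e+01  f'(a)=-4.612e+00  a ← 45.106376 − (+1.256e+01/-4.612e+00) = 47.828899
iter 2: u=1.632569  f(a)=+1.227e+00  f'(a)=-3.751e+00  a ← 47.828899 − (+1.227e+00/-3.751e+00) = 48.155904
iter 3: u=1.621483  f(a)=+1.451e-02  f'(a)=-3.663e+00  a ← 48.155904 − (+1.451e-02/-3.663e+00) = 48.159864
iter 4: u=1.621350  f(a)=+2.082e-06  f'(a)=-3.662e+00  a ← 48.159864 − (+2.082e-06/-3.662e+00) = 48.159865
iter 5: u=1.621350  f(a)=+1.137e-13  f'(a)=-3.662e+00  a ← 48.159865 − (+1.137e-13/-3.662e+00) = 48.159865
converged: |Δa| < 1e-12 after 5 iterations
sag = a·(cosh(S/(2a)) − 1) = 48.159865·(cosh(1.621350) − 1) = 78.441551
T_max/T_min = cosh(S/(2a)) = 2.628774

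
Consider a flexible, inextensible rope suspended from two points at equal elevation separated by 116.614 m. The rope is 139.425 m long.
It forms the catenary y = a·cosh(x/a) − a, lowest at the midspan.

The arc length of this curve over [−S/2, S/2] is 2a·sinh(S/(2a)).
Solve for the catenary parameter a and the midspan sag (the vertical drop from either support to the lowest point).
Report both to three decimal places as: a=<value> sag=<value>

seed: a₀ = √(S³/(24(L−S))) = √(116.614³/(24·22.811)) = 53.820565
iter 1: u=1.083359  f(a)=+1.377e+00  f'(a)=-9.514e-01  a ← 53.820565 − (+1.377e+00/-9.514e-01) = 55.267509
iter 2: u=1.054996  f(a)=+5.747e-02  f'(a)=-8.735e-01  a ← 55.267509 − (+5.747e-02/-8.735e-01) = 55.333303
iter 3: u=1.053742  f(a)=+1.098e-04  f'(a)=-8.701e-01  a ← 55.333303 − (+1.098e-04/-8.701e-01) = 55.333429
iter 4: u=1.053739  f(a)=+4.027e-10  f'(a)=-8.701e-01  a ← 55.333429 − (+4.027e-10/-8.701e-01) = 55.333429
iter 5: u=1.053739  f(a)=+0.000e+00  f'(a)=-8.701e-01  a ← 55.333429 − (+0.000e+00/-8.701e-01) = 55.333429
converged: |Δa| < 1e-12 after 5 iterations
sag = a·(cosh(S/(2a)) − 1) = 55.333429·(cosh(1.053739) − 1) = 33.670060
T_max/T_min = cosh(S/(2a)) = 1.608494

a=55.333 sag=33.670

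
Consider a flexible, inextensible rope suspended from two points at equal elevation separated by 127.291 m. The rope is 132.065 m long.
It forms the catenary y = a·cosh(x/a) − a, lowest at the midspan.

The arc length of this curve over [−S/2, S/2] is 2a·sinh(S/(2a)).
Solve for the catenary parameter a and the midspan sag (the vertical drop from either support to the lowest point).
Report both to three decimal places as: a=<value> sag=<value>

a=134.917 sag=15.293

seed: a₀ = √(S³/(24(L−S))) = √(127.291³/(24·4.774)) = 134.168239
iter 1: u=0.474371  f(a)=+5.400e-02  f'(a)=-7.278e-02  a ← 134.168239 − (+5.400e-02/-7.278e-02) = 134.910253
iter 2: u=0.471762  f(a)=+4.513e-04  f'(a)=-7.157e-02  a ← 134.910253 − (+4.513e-04/-7.157e-02) = 134.916558
iter 3: u=0.471740  f(a)=+3.210e-08  f'(a)=-7.156e-02  a ← 134.916558 − (+3.210e-08/-7.156e-02) = 134.916559
iter 4: u=0.471740  f(a)=+2.842e-14  f'(a)=-7.156e-02  a ← 134.916559 − (+2.842e-14/-7.156e-02) = 134.916559
converged: |Δa| < 1e-12 after 4 iterations
sag = a·(cosh(S/(2a)) − 1) = 134.916559·(cosh(0.471740) − 1) = 15.292525
T_max/T_min = cosh(S/(2a)) = 1.113348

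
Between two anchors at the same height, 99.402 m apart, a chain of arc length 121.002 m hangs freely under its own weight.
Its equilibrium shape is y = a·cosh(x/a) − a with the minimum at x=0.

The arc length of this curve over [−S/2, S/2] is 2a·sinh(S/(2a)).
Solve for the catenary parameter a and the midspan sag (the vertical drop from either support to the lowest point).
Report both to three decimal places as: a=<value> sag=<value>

seed: a₀ = √(S³/(24(L−S))) = √(99.402³/(24·21.600)) = 43.527146
iter 1: u=1.141839  f(a)=+1.453e+00  f'(a)=-1.128e+00  a ← 43.527146 − (+1.453e+00/-1.128e+00) = 44.814858
iter 2: u=1.109030  f(a)=+6.695e-02  f'(a)=-1.026e+00  a ← 44.814858 − (+6.695e-02/-1.026e+00) = 44.880101
iter 3: u=1.107417  f(a)=+1.575e-04  f'(a)=-1.021e+00  a ← 44.880101 − (+1.575e-04/-1.021e+00) = 44.880255
iter 4: u=1.107413  f(a)=+8.755e-10  f'(a)=-1.021e+00  a ← 44.880255 − (+8.755e-10/-1.021e+00) = 44.880255
iter 5: u=1.107413  f(a)=+1.421e-14  f'(a)=-1.021e+00  a ← 44.880255 − (+1.421e-14/-1.021e+00) = 44.880255
converged: |Δa| < 1e-12 after 5 iterations
sag = a·(cosh(S/(2a)) − 1) = 44.880255·(cosh(1.107413) − 1) = 30.449741
T_max/T_min = cosh(S/(2a)) = 1.678466

a=44.880 sag=30.450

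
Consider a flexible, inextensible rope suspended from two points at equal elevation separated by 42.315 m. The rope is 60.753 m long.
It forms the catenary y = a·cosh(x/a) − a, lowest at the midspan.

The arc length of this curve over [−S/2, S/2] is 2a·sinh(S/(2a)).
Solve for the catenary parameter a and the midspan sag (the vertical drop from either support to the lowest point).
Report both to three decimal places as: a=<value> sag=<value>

seed: a₀ = √(S³/(24(L−S))) = √(42.315³/(24·18.438)) = 13.085159
iter 1: u=1.616908  f(a)=+2.566e+00  f'(a)=-3.627e+00  a ← 13.085159 − (+2.566e+00/-3.627e+00) = 13.792549
iter 2: u=1.533980  f(a)=+2.228e-01  f'(a)=-3.022e+00  a ← 13.792549 − (+2.228e-01/-3.022e+00) = 13.866252
iter 3: u=1.525827  f(a)=+2.032e-03  f'(a)=-2.967e+00  a ← 13.866252 − (+2.032e-03/-2.967e+00) = 13.866937
iter 4: u=1.525752  f(a)=+1.724e-07  f'(a)=-2.967e+00  a ← 13.866937 − (+1.724e-07/-2.967e+00) = 13.866937
iter 5: u=1.525751  f(a)=+0.000e+00  f'(a)=-2.967e+00  a ← 13.866937 − (+0.000e+00/-2.967e+00) = 13.866937
converged: |Δa| < 1e-12 after 5 iterations
sag = a·(cosh(S/(2a)) − 1) = 13.866937·(cosh(1.525751) − 1) = 19.525033
T_max/T_min = cosh(S/(2a)) = 2.408028

a=13.867 sag=19.525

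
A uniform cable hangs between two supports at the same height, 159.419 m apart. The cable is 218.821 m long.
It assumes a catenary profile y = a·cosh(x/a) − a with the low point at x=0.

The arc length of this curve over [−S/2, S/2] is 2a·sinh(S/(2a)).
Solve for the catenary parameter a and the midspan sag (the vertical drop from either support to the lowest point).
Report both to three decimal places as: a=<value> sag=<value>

a=56.065 sag=66.874

seed: a₀ = √(S³/(24(L−S))) = √(159.419³/(24·59.402)) = 53.309421
iter 1: u=1.495224  f(a)=+7.005e+00  f'(a)=-2.768e+00  a ← 53.309421 − (+7.005e+00/-2.768e+00) = 55.839830
iter 2: u=1.427467  f(a)=+5.296e-01  f'(a)=-2.364e+00  a ← 55.839830 − (+5.296e-01/-2.364e+00) = 56.063858
iter 3: u=1.421763  f(a)=+3.575e-03  f'(a)=-2.332e+00  a ← 56.063858 − (+3.575e-03/-2.332e+00) = 56.065391
iter 4: u=1.421724  f(a)=+1.653e-07  f'(a)=-2.332e+00  a ← 56.065391 − (+1.653e-07/-2.332e+00) = 56.065391
iter 5: u=1.421724  f(a)=+0.000e+00  f'(a)=-2.332e+00  a ← 56.065391 − (+0.000e+00/-2.332e+00) = 56.065391
converged: |Δa| < 1e-12 after 5 iterations
sag = a·(cosh(S/(2a)) − 1) = 56.065391·(cosh(1.421724) − 1) = 66.873560
T_max/T_min = cosh(S/(2a)) = 2.192778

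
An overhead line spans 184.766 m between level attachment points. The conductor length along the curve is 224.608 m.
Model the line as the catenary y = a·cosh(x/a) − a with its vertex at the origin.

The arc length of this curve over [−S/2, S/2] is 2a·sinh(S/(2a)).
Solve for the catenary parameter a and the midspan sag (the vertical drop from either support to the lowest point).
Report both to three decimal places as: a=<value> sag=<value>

seed: a₀ = √(S³/(24(L−S))) = √(184.766³/(24·39.842)) = 81.218862
iter 1: u=1.137457  f(a)=+2.658e+00  f'(a)=-1.114e+00  a ← 81.218862 − (+2.658e+00/-1.114e+00) = 83.604973
iter 2: u=1.104994  f(a)=+1.216e-01  f'(a)=-1.014e+00  a ← 83.604973 − (+1.216e-01/-1.014e+00) = 83.724914
iter 3: u=1.103411  f(a)=+2.818e-04  f'(a)=-1.010e+00  a ← 83.724914 − (+2.818e-04/-1.010e+00) = 83.725193
iter 4: u=1.103407  f(a)=+1.520e-09  f'(a)=-1.009e+00  a ← 83.725193 − (+1.520e-09/-1.009e+00) = 83.725193
iter 5: u=1.103407  f(a)=-2.842e-14  f'(a)=-1.009e+00  a ← 83.725193 − (-2.842e-14/-1.009e+00) = 83.725193
converged: |Δa| < 1e-12 after 5 iterations
sag = a·(cosh(S/(2a)) − 1) = 83.725193·(cosh(1.103407) − 1) = 56.353700
T_max/T_min = cosh(S/(2a)) = 1.673079

a=83.725 sag=56.354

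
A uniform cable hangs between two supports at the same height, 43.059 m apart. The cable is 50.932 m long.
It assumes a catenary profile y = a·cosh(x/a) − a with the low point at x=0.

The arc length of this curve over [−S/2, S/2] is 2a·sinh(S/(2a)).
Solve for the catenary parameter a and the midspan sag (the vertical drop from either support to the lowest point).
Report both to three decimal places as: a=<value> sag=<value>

a=21.097 sag=11.973

seed: a₀ = √(S³/(24(L−S))) = √(43.059³/(24·7.873)) = 20.555127
iter 1: u=1.047403  f(a)=+4.433e-01  f'(a)=-8.534e-01  a ← 20.555127 − (+4.433e-01/-8.534e-01) = 21.074567
iter 2: u=1.021587  f(a)=+1.736e-02  f'(a)=-7.878e-01  a ← 21.074567 − (+1.736e-02/-7.878e-01) = 21.096603
iter 3: u=1.020520  f(a)=+2.903e-05  f'(a)=-7.851e-01  a ← 21.096603 − (+2.903e-05/-7.851e-01) = 21.096640
iter 4: u=1.020518  f(a)=+8.144e-11  f'(a)=-7.851e-01  a ← 21.096640 − (+8.144e-11/-7.851e-01) = 21.096640
iter 5: u=1.020518  f(a)=-1.421e-14  f'(a)=-7.851e-01  a ← 21.096640 − (-1.421e-14/-7.851e-01) = 21.096640
converged: |Δa| < 1e-12 after 5 iterations
sag = a·(cosh(S/(2a)) − 1) = 21.096640·(cosh(1.020518) − 1) = 11.972762
T_max/T_min = cosh(S/(2a)) = 1.567520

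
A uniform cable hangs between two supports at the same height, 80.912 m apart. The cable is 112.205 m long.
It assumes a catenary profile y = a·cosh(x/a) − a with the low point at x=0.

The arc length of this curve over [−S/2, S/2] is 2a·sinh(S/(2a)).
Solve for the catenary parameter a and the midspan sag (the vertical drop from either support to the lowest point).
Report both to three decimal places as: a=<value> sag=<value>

a=27.979 sag=34.713

seed: a₀ = √(S³/(24(L−S))) = √(80.912³/(24·31.293)) = 26.557683
iter 1: u=1.523326  f(a)=+3.838e+00  f'(a)=-2.951e+00  a ← 26.557683 − (+3.838e+00/-2.951e+00) = 27.858359
iter 2: u=1.452203  f(a)=+3.000e-01  f'(a)=-2.506e+00  a ← 27.858359 − (+3.000e-01/-2.506e+00) = 27.978060
iter 3: u=1.445990  f(a)=+2.176e-03  f'(a)=-2.470e+00  a ← 27.978060 − (+2.176e-03/-2.470e+00) = 27.978941
iter 4: u=1.445945  f(a)=+1.163e-07  f'(a)=-2.469e+00  a ← 27.978941 − (+1.163e-07/-2.469e+00) = 27.978941
iter 5: u=1.445945  f(a)=-1.421e-14  f'(a)=-2.469e+00  a ← 27.978941 − (-1.421e-14/-2.469e+00) = 27.978941
converged: |Δa| < 1e-12 after 5 iterations
sag = a·(cosh(S/(2a)) − 1) = 27.978941·(cosh(1.445945) − 1) = 34.713257
T_max/T_min = cosh(S/(2a)) = 2.240692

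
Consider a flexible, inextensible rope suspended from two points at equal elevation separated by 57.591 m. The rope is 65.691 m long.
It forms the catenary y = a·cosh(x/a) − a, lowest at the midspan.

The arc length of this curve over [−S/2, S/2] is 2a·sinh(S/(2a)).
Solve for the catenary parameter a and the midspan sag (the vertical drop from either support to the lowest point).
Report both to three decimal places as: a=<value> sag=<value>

seed: a₀ = √(S³/(24(L−S))) = √(57.591³/(24·8.100)) = 31.346121
iter 1: u=0.918630  f(a)=+3.487e-01  f'(a)=-5.618e-01  a ← 31.346121 − (+3.487e-01/-5.618e-01) = 31.966886
iter 2: u=0.900792  f(a)=+1.063e-02  f'(a)=-5.280e-01  a ← 31.966886 − (+1.063e-02/-5.280e-01) = 31.987016
iter 3: u=0.900225  f(a)=+1.056e-05  f'(a)=-5.269e-01  a ← 31.987016 − (+1.056e-05/-5.269e-01) = 31.987036
iter 4: u=0.900224  f(a)=+1.046e-11  f'(a)=-5.269e-01  a ← 31.987036 − (+1.046e-11/-5.269e-01) = 31.987036
converged: |Δa| < 1e-12 after 4 iterations
sag = a·(cosh(S/(2a)) − 1) = 31.987036·(cosh(0.900224) − 1) = 13.860508
T_max/T_min = cosh(S/(2a)) = 1.433316

a=31.987 sag=13.861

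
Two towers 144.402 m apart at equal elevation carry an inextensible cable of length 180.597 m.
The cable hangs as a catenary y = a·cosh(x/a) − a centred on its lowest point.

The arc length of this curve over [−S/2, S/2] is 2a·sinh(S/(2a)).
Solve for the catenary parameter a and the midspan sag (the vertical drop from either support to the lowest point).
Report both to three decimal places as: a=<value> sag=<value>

a=60.972 sag=47.984

seed: a₀ = √(S³/(24(L−S))) = √(144.402³/(24·36.195)) = 58.874862
iter 1: u=1.226347  f(a)=+2.821e+00  f'(a)=-1.425e+00  a ← 58.874862 − (+2.821e+00/-1.425e+00) = 60.855124
iter 2: u=1.186441  f(a)=+1.486e-01  f'(a)=-1.278e+00  a ← 60.855124 − (+1.486e-01/-1.278e+00) = 60.971375
iter 3: u=1.184179  f(a)=+4.629e-04  f'(a)=-1.270e+00  a ← 60.971375 − (+4.629e-04/-1.270e+00) = 60.971740
iter 4: u=1.184172  f(a)=+4.524e-09  f'(a)=-1.270e+00  a ← 60.971740 − (+4.524e-09/-1.270e+00) = 60.971740
iter 5: u=1.184172  f(a)=-2.842e-14  f'(a)=-1.270e+00  a ← 60.971740 − (-2.842e-14/-1.270e+00) = 60.971740
converged: |Δa| < 1e-12 after 5 iterations
sag = a·(cosh(S/(2a)) − 1) = 60.971740·(cosh(1.184172) − 1) = 47.984087
T_max/T_min = cosh(S/(2a)) = 1.786989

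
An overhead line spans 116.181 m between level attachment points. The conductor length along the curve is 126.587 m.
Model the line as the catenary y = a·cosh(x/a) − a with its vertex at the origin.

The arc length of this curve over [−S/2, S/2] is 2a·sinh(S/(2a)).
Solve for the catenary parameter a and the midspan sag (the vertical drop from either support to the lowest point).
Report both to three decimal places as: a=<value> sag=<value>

a=80.285 sag=21.949

seed: a₀ = √(S³/(24(L−S))) = √(116.181³/(24·10.406)) = 79.241946
iter 1: u=0.733078  f(a)=+2.832e-01  f'(a)=-2.770e-01  a ← 79.241946 − (+2.832e-01/-2.770e-01) = 80.264286
iter 2: u=0.723740  f(a)=+5.574e-03  f'(a)=-2.662e-01  a ← 80.264286 − (+5.574e-03/-2.662e-01) = 80.285224
iter 3: u=0.723552  f(a)=+2.255e-06  f'(a)=-2.660e-01  a ← 80.285224 − (+2.255e-06/-2.660e-01) = 80.285233
iter 4: u=0.723551  f(a)=+3.553e-13  f'(a)=-2.660e-01  a ← 80.285233 − (+3.553e-13/-2.660e-01) = 80.285233
converged: |Δa| < 1e-12 after 4 iterations
sag = a·(cosh(S/(2a)) − 1) = 80.285233·(cosh(0.723551) − 1) = 21.948743
T_max/T_min = cosh(S/(2a)) = 1.273385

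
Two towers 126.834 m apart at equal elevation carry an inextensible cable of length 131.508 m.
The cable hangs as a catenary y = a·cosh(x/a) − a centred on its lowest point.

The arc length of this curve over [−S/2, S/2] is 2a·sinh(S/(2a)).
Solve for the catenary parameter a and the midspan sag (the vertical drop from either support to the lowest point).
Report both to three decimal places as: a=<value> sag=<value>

seed: a₀ = √(S³/(24(L−S))) = √(126.834³/(24·4.674)) = 134.866336
iter 1: u=0.470221  f(a)=+5.195e-02  f'(a)=-7.086e-02  a ← 134.866336 − (+5.195e-02/-7.086e-02) = 135.599435
iter 2: u=0.467679  f(a)=+4.266e-04  f'(a)=-6.970e-02  a ← 135.599435 − (+4.266e-04/-6.970e-02) = 135.605556
iter 3: u=0.467658  f(a)=+2.930e-08  f'(a)=-6.969e-02  a ← 135.605556 − (+2.930e-08/-6.969e-02) = 135.605556
iter 4: u=0.467658  f(a)=+2.842e-14  f'(a)=-6.969e-02  a ← 135.605556 − (+2.842e-14/-6.969e-02) = 135.605556
converged: |Δa| < 1e-12 after 4 iterations
sag = a·(cosh(S/(2a)) − 1) = 135.605556·(cosh(0.467658) − 1) = 15.100965
T_max/T_min = cosh(S/(2a)) = 1.111359

a=135.606 sag=15.101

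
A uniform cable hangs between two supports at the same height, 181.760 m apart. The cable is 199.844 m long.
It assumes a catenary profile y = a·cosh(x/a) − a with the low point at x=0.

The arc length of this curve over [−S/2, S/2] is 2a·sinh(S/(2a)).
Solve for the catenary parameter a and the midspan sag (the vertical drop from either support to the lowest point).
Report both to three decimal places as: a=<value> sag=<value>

a=119.340 sag=36.308

seed: a₀ = √(S³/(24(L−S))) = √(181.760³/(24·18.084)) = 117.623636
iter 1: u=0.772634  f(a)=+5.475e-01  f'(a)=-3.262e-01  a ← 117.623636 − (+5.475e-01/-3.262e-01) = 119.301874
iter 2: u=0.761765  f(a)=+1.194e-02  f'(a)=-3.122e-01  a ← 119.301874 − (+1.194e-02/-3.122e-01) = 119.340119
iter 3: u=0.761521  f(a)=+5.956e-06  f'(a)=-3.118e-01  a ← 119.340119 − (+5.956e-06/-3.118e-01) = 119.340138
iter 4: u=0.761521  f(a)=+1.506e-12  f'(a)=-3.118e-01  a ← 119.340138 − (+1.506e-12/-3.118e-01) = 119.340138
converged: |Δa| < 1e-12 after 4 iterations
sag = a·(cosh(S/(2a)) − 1) = 119.340138·(cosh(0.761521) − 1) = 36.308423
T_max/T_min = cosh(S/(2a)) = 1.304243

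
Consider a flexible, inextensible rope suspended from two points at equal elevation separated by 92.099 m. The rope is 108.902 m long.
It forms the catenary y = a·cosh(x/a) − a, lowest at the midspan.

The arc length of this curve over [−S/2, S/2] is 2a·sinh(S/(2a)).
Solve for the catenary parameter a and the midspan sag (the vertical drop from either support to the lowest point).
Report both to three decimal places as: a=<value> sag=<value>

a=45.170 sag=25.578

seed: a₀ = √(S³/(24(L−S))) = √(92.099³/(24·16.803)) = 44.013240
iter 1: u=1.046265  f(a)=+9.440e-01  f'(a)=-8.505e-01  a ← 44.013240 − (+9.440e-01/-8.505e-01) = 45.123256
iter 2: u=1.020527  f(a)=+3.689e-02  f'(a)=-7.852e-01  a ← 45.123256 − (+3.689e-02/-7.852e-01) = 45.170243
iter 3: u=1.019465  f(a)=+6.142e-05  f'(a)=-7.826e-01  a ← 45.170243 − (+6.142e-05/-7.826e-01) = 45.170322
iter 4: u=1.019464  f(a)=+1.708e-10  f'(a)=-7.825e-01  a ← 45.170322 − (+1.708e-10/-7.825e-01) = 45.170322
iter 5: u=1.019464  f(a)=+1.421e-14  f'(a)=-7.825e-01  a ← 45.170322 − (+1.421e-14/-7.825e-01) = 45.170322
converged: |Δa| < 1e-12 after 5 iterations
sag = a·(cosh(S/(2a)) − 1) = 45.170322·(cosh(1.019464) − 1) = 25.577607
T_max/T_min = cosh(S/(2a)) = 1.566248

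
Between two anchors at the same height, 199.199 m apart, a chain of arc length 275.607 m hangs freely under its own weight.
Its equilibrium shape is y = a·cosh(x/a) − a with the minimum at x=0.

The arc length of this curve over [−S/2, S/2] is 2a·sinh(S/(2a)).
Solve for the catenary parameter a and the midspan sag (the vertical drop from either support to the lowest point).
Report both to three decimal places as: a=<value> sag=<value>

seed: a₀ = √(S³/(24(L−S))) = √(199.199³/(24·76.408)) = 65.653169
iter 1: u=1.517055  f(a)=+9.290e+00  f'(a)=-2.909e+00  a ← 65.653169 − (+9.290e+00/-2.909e+00) = 68.846407
iter 2: u=1.446691  f(a)=+7.208e-01  f'(a)=-2.474e+00  a ← 68.846407 − (+7.208e-01/-2.474e+00) = 69.137770
iter 3: u=1.440595  f(a)=+5.146e-03  f'(a)=-2.439e+00  a ← 69.137770 − (+5.146e-03/-2.439e+00) = 69.139880
iter 4: u=1.440551  f(a)=+2.664e-07  f'(a)=-2.438e+00  a ← 69.139880 − (+2.664e-07/-2.438e+00) = 69.139881
iter 5: u=1.440551  f(a)=+0.000e+00  f'(a)=-2.438e+00  a ← 69.139881 − (+0.000e+00/-2.438e+00) = 69.139881
converged: |Δa| < 1e-12 after 5 iterations
sag = a·(cosh(S/(2a)) − 1) = 69.139881·(cosh(1.440551) − 1) = 85.035759
T_max/T_min = cosh(S/(2a)) = 2.229909

a=69.140 sag=85.036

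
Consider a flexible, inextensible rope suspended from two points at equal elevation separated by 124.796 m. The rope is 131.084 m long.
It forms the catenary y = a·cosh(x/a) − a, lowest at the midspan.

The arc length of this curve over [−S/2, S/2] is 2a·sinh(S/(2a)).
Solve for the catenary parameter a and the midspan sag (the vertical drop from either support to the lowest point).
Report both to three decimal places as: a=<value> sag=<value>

a=114.333 sag=17.454

seed: a₀ = √(S³/(24(L−S))) = √(124.796³/(24·6.288)) = 113.485170
iter 1: u=0.549834  f(a)=+9.574e-02  f'(a)=-1.142e-01  a ← 113.485170 − (+9.574e-02/-1.142e-01) = 114.323465
iter 2: u=0.545802  f(a)=+1.071e-03  f'(a)=-1.117e-01  a ← 114.323465 − (+1.071e-03/-1.117e-01) = 114.333058
iter 3: u=0.545756  f(a)=+1.375e-07  f'(a)=-1.116e-01  a ← 114.333058 − (+1.375e-07/-1.116e-01) = 114.333059
iter 4: u=0.545756  f(a)=+2.842e-14  f'(a)=-1.116e-01  a ← 114.333059 − (+2.842e-14/-1.116e-01) = 114.333059
converged: |Δa| < 1e-12 after 4 iterations
sag = a·(cosh(S/(2a)) − 1) = 114.333059·(cosh(0.545756) − 1) = 17.453898
T_max/T_min = cosh(S/(2a)) = 1.152658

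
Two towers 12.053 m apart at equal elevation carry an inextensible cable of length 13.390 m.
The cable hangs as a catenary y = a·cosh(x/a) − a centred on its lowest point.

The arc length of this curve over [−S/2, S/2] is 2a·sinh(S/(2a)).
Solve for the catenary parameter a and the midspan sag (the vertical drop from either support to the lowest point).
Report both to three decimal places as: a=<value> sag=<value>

a=7.507 sag=2.552

seed: a₀ = √(S³/(24(L−S))) = √(12.053³/(24·1.337)) = 7.387056
iter 1: u=0.815819  f(a)=+4.520e-02  f'(a)=-3.867e-01  a ← 7.387056 − (+4.520e-02/-3.867e-01) = 7.503967
iter 2: u=0.803109  f(a)=+1.095e-03  f'(a)=-3.681e-01  a ← 7.503967 − (+1.095e-03/-3.681e-01) = 7.506943
iter 3: u=0.802790  f(a)=+6.788e-07  f'(a)=-3.677e-01  a ← 7.506943 − (+6.788e-07/-3.677e-01) = 7.506945
iter 4: u=0.802790  f(a)=+2.576e-13  f'(a)=-3.677e-01  a ← 7.506945 − (+2.576e-13/-3.677e-01) = 7.506945
converged: |Δa| < 1e-12 after 4 iterations
sag = a·(cosh(S/(2a)) − 1) = 7.506945·(cosh(0.802790) − 1) = 2.551745
T_max/T_min = cosh(S/(2a)) = 1.339918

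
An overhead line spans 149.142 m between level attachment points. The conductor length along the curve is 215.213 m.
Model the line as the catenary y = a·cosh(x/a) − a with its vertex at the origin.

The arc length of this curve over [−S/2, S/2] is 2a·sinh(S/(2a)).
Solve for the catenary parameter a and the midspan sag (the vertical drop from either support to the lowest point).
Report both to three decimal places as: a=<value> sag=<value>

a=48.514 sag=69.523

seed: a₀ = √(S³/(24(L−S))) = √(149.142³/(24·66.071)) = 45.739234
iter 1: u=1.630351  f(a)=+9.358e+00  f'(a)=-3.734e+00  a ← 45.739234 − (+9.358e+00/-3.734e+00) = 48.245625
iter 2: u=1.545653  f(a)=+8.242e-01  f'(a)=-3.102e+00  a ← 48.245625 − (+8.242e-01/-3.102e+00) = 48.511308
iter 3: u=1.537188  f(a)=+7.759e-03  f'(a)=-3.044e+00  a ← 48.511308 − (+7.759e-03/-3.044e+00) = 48.513857
iter 4: u=1.537107  f(a)=+7.019e-07  f'(a)=-3.044e+00  a ← 48.513857 − (+7.019e-07/-3.044e+00) = 48.513857
iter 5: u=1.537107  f(a)=-2.842e-14  f'(a)=-3.044e+00  a ← 48.513857 − (-2.842e-14/-3.044e+00) = 48.513857
converged: |Δa| < 1e-12 after 5 iterations
sag = a·(cosh(S/(2a)) − 1) = 48.513857·(cosh(1.537107) − 1) = 69.523227
T_max/T_min = cosh(S/(2a)) = 2.433059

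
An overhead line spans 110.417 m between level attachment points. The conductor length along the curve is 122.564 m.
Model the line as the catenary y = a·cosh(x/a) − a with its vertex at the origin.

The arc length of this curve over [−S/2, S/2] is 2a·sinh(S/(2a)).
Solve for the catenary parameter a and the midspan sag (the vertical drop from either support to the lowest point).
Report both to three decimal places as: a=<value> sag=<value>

seed: a₀ = √(S³/(24(L−S))) = √(110.417³/(24·12.147)) = 67.953805
iter 1: u=0.812442  f(a)=+4.072e-01  f'(a)=-3.817e-01  a ← 67.953805 − (+4.072e-01/-3.817e-01) = 69.020822
iter 2: u=0.799882  f(a)=+9.790e-03  f'(a)=-3.635e-01  a ← 69.020822 − (+9.790e-03/-3.635e-01) = 69.047754
iter 3: u=0.799570  f(a)=+5.967e-06  f'(a)=-3.631e-01  a ← 69.047754 − (+5.967e-06/-3.631e-01) = 69.047770
iter 4: u=0.799570  f(a)=+2.217e-12  f'(a)=-3.631e-01  a ← 69.047770 − (+2.217e-12/-3.631e-01) = 69.047770
converged: |Δa| < 1e-12 after 4 iterations
sag = a·(cosh(S/(2a)) − 1) = 69.047770·(cosh(0.799570) − 1) = 23.272748
T_max/T_min = cosh(S/(2a)) = 1.337053

a=69.048 sag=23.273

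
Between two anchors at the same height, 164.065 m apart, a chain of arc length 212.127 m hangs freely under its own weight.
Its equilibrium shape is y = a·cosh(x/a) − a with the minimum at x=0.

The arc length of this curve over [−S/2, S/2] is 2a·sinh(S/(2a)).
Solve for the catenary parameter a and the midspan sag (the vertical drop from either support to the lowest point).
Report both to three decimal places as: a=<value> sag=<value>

seed: a₀ = √(S³/(24(L−S))) = √(164.065³/(24·48.062)) = 61.875308
iter 1: u=1.325771  f(a)=+4.405e+00  f'(a)=-1.844e+00  a ← 61.875308 − (+4.405e+00/-1.844e+00) = 64.263780
iter 2: u=1.276497  f(a)=+2.679e-01  f'(a)=-1.626e+00  a ← 64.263780 − (+2.679e-01/-1.626e+00) = 64.428527
iter 3: u=1.273233  f(a)=+1.133e-03  f'(a)=-1.612e+00  a ← 64.428527 − (+1.133e-03/-1.612e+00) = 64.429230
iter 4: u=1.273219  f(a)=+2.045e-08  f'(a)=-1.612e+00  a ← 64.429230 − (+2.045e-08/-1.612e+00) = 64.429230
iter 5: u=1.273219  f(a)=-2.842e-14  f'(a)=-1.612e+00  a ← 64.429230 − (-2.842e-14/-1.612e+00) = 64.429230
converged: |Δa| < 1e-12 after 5 iterations
sag = a·(cosh(S/(2a)) − 1) = 64.429230·(cosh(1.273219) − 1) = 59.669890
T_max/T_min = cosh(S/(2a)) = 1.926131

a=64.429 sag=59.670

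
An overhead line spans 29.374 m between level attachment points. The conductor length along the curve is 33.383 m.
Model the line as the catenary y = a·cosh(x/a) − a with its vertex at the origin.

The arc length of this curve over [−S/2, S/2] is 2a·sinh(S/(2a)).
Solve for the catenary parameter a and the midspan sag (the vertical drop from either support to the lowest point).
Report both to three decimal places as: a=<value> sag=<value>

seed: a₀ = √(S³/(24(L−S))) = √(29.374³/(24·4.009)) = 16.230092
iter 1: u=0.904924  f(a)=+1.674e-01  f'(a)=-5.357e-01  a ← 16.230092 − (+1.674e-01/-5.357e-01) = 16.542563
iter 2: u=0.887831  f(a)=+4.956e-03  f'(a)=-5.044e-01  a ← 16.542563 − (+4.956e-03/-5.044e-01) = 16.552389
iter 3: u=0.887304  f(a)=+4.639e-06  f'(a)=-5.034e-01  a ← 16.552389 − (+4.639e-06/-5.034e-01) = 16.552398
iter 4: u=0.887303  f(a)=+4.064e-12  f'(a)=-5.034e-01  a ← 16.552398 − (+4.064e-12/-5.034e-01) = 16.552398
converged: |Δa| < 1e-12 after 4 iterations
sag = a·(cosh(S/(2a)) − 1) = 16.552398·(cosh(0.887303) − 1) = 6.954794
T_max/T_min = cosh(S/(2a)) = 1.420168

a=16.552 sag=6.955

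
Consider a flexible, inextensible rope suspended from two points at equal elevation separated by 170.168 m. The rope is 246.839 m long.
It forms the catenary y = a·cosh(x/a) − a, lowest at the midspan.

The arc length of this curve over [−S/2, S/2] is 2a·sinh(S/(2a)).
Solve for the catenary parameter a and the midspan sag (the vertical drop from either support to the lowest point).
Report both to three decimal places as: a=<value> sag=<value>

a=54.936 sag=80.158

seed: a₀ = √(S³/(24(L−S))) = √(170.168³/(24·76.671)) = 51.748249
iter 1: u=1.644191  f(a)=+1.106e+01  f'(a)=-3.846e+00  a ← 51.748249 − (+1.106e+01/-3.846e+00) = 54.623250
iter 2: u=1.557652  f(a)=+9.883e-01  f'(a)=-3.186e+00  a ← 54.623250 − (+9.883e-01/-3.186e+00) = 54.933421
iter 3: u=1.548857  f(a)=+9.609e-03  f'(a)=-3.125e+00  a ← 54.933421 − (+9.609e-03/-3.125e+00) = 54.936496
iter 4: u=1.548770  f(a)=+9.278e-07  f'(a)=-3.124e+00  a ← 54.936496 − (+9.278e-07/-3.124e+00) = 54.936496
iter 5: u=1.548770  f(a)=+0.000e+00  f'(a)=-3.124e+00  a ← 54.936496 − (+0.000e+00/-3.124e+00) = 54.936496
converged: |Δa| < 1e-12 after 5 iterations
sag = a·(cosh(S/(2a)) − 1) = 54.936496·(cosh(1.548770) − 1) = 80.157514
T_max/T_min = cosh(S/(2a)) = 2.459094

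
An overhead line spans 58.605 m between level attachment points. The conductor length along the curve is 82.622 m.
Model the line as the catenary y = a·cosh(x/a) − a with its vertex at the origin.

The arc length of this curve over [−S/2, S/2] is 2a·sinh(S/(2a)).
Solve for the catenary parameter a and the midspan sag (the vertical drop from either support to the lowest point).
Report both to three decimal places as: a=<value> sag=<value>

seed: a₀ = √(S³/(24(L−S))) = √(58.605³/(24·24.017)) = 18.686889
iter 1: u=1.568078  f(a)=+3.132e+00  f'(a)=-3.261e+00  a ← 18.686889 − (+3.132e+00/-3.261e+00) = 19.647333
iter 2: u=1.491424  f(a)=+2.576e-01  f'(a)=-2.744e+00  a ← 19.647333 − (+2.576e-01/-2.744e+00) = 19.741212
iter 3: u=1.484331  f(a)=+2.089e-03  f'(a)=-2.700e+00  a ← 19.741212 − (+2.089e-03/-2.700e+00) = 19.741986
iter 4: u=1.484273  f(a)=+1.398e-07  f'(a)=-2.700e+00  a ← 19.741986 − (+1.398e-07/-2.700e+00) = 19.741986
iter 5: u=1.484273  f(a)=+0.000e+00  f'(a)=-2.700e+00  a ← 19.741986 − (+0.000e+00/-2.700e+00) = 19.741986
converged: |Δa| < 1e-12 after 5 iterations
sag = a·(cosh(S/(2a)) − 1) = 19.741986·(cosh(1.484273) − 1) = 26.043871
T_max/T_min = cosh(S/(2a)) = 2.319212

a=19.742 sag=26.044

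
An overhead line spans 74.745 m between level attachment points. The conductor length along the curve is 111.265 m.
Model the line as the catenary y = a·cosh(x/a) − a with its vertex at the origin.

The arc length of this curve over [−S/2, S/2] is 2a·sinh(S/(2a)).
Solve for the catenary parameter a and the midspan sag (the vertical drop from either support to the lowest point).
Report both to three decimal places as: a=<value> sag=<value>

seed: a₀ = √(S³/(24(L−S))) = √(74.745³/(24·36.520)) = 21.827410
iter 1: u=1.712182  f(a)=+5.742e+00  f'(a)=-4.436e+00  a ← 21.827410 − (+5.742e+00/-4.436e+00) = 23.121976
iter 2: u=1.616319  f(a)=+5.505e-01  f'(a)=-3.623e+00  a ← 23.121976 − (+5.505e-01/-3.623e+00) = 23.273946
iter 3: u=1.605766  f(a)=+6.244e-03  f'(a)=-3.541e+00  a ← 23.273946 − (+6.244e-03/-3.541e+00) = 23.275709
iter 4: u=1.605644  f(a)=+8.236e-07  f'(a)=-3.540e+00  a ← 23.275709 − (+8.236e-07/-3.540e+00) = 23.275710
iter 5: u=1.605644  f(a)=+0.000e+00  f'(a)=-3.540e+00  a ← 23.275710 − (+0.000e+00/-3.540e+00) = 23.275710
converged: |Δa| < 1e-12 after 5 iterations
sag = a·(cosh(S/(2a)) − 1) = 23.275710·(cosh(1.605644) − 1) = 37.029628
T_max/T_min = cosh(S/(2a)) = 2.590913

a=23.276 sag=37.030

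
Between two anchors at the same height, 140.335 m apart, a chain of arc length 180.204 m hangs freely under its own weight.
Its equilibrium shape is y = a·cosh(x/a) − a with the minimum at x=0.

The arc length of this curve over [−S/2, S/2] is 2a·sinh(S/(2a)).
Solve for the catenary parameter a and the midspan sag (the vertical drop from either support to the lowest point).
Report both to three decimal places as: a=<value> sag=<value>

seed: a₀ = √(S³/(24(L−S))) = √(140.335³/(24·39.869)) = 53.743470
iter 1: u=1.305600  f(a)=+3.539e+00  f'(a)=-1.752e+00  a ← 53.743470 − (+3.539e+00/-1.752e+00) = 55.763039
iter 2: u=1.258316  f(a)=+2.093e-01  f'(a)=-1.551e+00  a ← 55.763039 − (+2.093e-01/-1.551e+00) = 55.897988
iter 3: u=1.255278  f(a)=+8.335e-04  f'(a)=-1.538e+00  a ← 55.897988 − (+8.335e-04/-1.538e+00) = 55.898530
iter 4: u=1.255266  f(a)=+1.334e-08  f'(a)=-1.538e+00  a ← 55.898530 − (+1.334e-08/-1.538e+00) = 55.898530
iter 5: u=1.255266  f(a)=-2.842e-14  f'(a)=-1.538e+00  a ← 55.898530 − (-2.842e-14/-1.538e+00) = 55.898530
converged: |Δa| < 1e-12 after 5 iterations
sag = a·(cosh(S/(2a)) − 1) = 55.898530·(cosh(1.255266) − 1) = 50.134560
T_max/T_min = cosh(S/(2a)) = 1.896885

a=55.899 sag=50.135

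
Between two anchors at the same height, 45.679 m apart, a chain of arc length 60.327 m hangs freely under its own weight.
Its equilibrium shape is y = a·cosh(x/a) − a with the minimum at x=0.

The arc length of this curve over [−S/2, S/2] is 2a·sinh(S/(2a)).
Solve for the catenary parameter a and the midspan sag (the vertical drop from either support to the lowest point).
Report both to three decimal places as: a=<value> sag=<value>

seed: a₀ = √(S³/(24(L−S))) = √(45.679³/(24·14.648)) = 16.465696
iter 1: u=1.387096  f(a)=+1.475e+00  f'(a)=-2.146e+00  a ← 16.465696 − (+1.475e+00/-2.146e+00) = 17.153267
iter 2: u=1.331496  f(a)=+9.745e-02  f'(a)=-1.871e+00  a ← 17.153267 − (+9.745e-02/-1.871e+00) = 17.205353
iter 3: u=1.327465  f(a)=+4.916e-04  f'(a)=-1.852e+00  a ← 17.205353 − (+4.916e-04/-1.852e+00) = 17.205619
iter 4: u=1.327444  f(a)=+1.265e-08  f'(a)=-1.852e+00  a ← 17.205619 − (+1.265e-08/-1.852e+00) = 17.205619
iter 5: u=1.327444  f(a)=-1.421e-14  f'(a)=-1.852e+00  a ← 17.205619 − (-1.421e-14/-1.852e+00) = 17.205619
converged: |Δa| < 1e-12 after 5 iterations
sag = a·(cosh(S/(2a)) − 1) = 17.205619·(cosh(1.327444) − 1) = 17.520021
T_max/T_min = cosh(S/(2a)) = 2.018273

a=17.206 sag=17.520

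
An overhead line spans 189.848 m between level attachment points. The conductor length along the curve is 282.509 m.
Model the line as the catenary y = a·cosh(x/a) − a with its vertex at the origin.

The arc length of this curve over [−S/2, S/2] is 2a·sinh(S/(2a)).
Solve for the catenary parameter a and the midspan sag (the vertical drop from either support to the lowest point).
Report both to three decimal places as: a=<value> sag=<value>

a=59.147 sag=93.991

seed: a₀ = √(S³/(24(L−S))) = √(189.848³/(24·92.661)) = 55.469586
iter 1: u=1.711280  f(a)=+1.455e+01  f'(a)=-4.427e+00  a ← 55.469586 − (+1.455e+01/-4.427e+00) = 58.756673
iter 2: u=1.615544  f(a)=+1.394e+00  f'(a)=-3.616e+00  a ← 58.756673 − (+1.394e+00/-3.616e+00) = 59.142121
iter 3: u=1.605015  f(a)=+1.578e-02  f'(a)=-3.535e+00  a ← 59.142121 − (+1.578e-02/-3.535e+00) = 59.146585
iter 4: u=1.604894  f(a)=+2.073e-06  f'(a)=-3.534e+00  a ← 59.146585 − (+2.073e-06/-3.534e+00) = 59.146585
iter 5: u=1.604894  f(a)=+5.684e-14  f'(a)=-3.534e+00  a ← 59.146585 − (+5.684e-14/-3.534e+00) = 59.146585
converged: |Δa| < 1e-12 after 5 iterations
sag = a·(cosh(S/(2a)) − 1) = 59.146585·(cosh(1.604894) − 1) = 93.991105
T_max/T_min = cosh(S/(2a)) = 2.589121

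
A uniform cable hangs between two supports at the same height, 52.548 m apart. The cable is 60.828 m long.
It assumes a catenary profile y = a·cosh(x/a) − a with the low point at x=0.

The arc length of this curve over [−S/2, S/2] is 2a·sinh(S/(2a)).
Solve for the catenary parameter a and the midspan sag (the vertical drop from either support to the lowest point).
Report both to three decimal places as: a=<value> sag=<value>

a=27.639 sag=13.458

seed: a₀ = √(S³/(24(L−S))) = √(52.548³/(24·8.280)) = 27.021752
iter 1: u=0.972328  f(a)=+4.003e-01  f'(a)=-6.728e-01  a ← 27.021752 − (+4.003e-01/-6.728e-01) = 27.616802
iter 2: u=0.951377  f(a)=+1.361e-02  f'(a)=-6.277e-01  a ← 27.616802 − (+1.361e-02/-6.277e-01) = 27.638476
iter 3: u=0.950631  f(a)=+1.694e-05  f'(a)=-6.262e-01  a ← 27.638476 − (+1.694e-05/-6.262e-01) = 27.638503
iter 4: u=0.950630  f(a)=+2.632e-11  f'(a)=-6.262e-01  a ← 27.638503 − (+2.632e-11/-6.262e-01) = 27.638503
iter 5: u=0.950630  f(a)=+0.000e+00  f'(a)=-6.262e-01  a ← 27.638503 − (+0.000e+00/-6.262e-01) = 27.638503
converged: |Δa| < 1e-12 after 5 iterations
sag = a·(cosh(S/(2a)) − 1) = 27.638503·(cosh(0.950630) − 1) = 13.457704
T_max/T_min = cosh(S/(2a)) = 1.486919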